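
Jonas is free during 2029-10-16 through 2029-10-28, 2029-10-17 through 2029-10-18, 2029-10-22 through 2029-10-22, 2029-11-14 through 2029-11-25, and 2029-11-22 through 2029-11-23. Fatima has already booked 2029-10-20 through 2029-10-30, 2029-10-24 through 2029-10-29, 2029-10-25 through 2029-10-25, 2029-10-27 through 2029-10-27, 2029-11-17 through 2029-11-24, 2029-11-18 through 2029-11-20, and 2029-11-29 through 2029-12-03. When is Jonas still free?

2029-10-16 through 2029-10-19, 2029-11-14 through 2029-11-16, 2029-11-25 through 2029-11-25

First set merges to 2029-10-16 through 2029-10-28, 2029-11-14 through 2029-11-25.
Second set merges to 2029-10-20 through 2029-10-30, 2029-11-17 through 2029-11-24, 2029-11-29 through 2029-12-03.
2029-10-16 through 2029-10-28 minus B → 2029-10-16 through 2029-10-19.
2029-11-14 through 2029-11-25 minus B → 2029-11-14 through 2029-11-16, 2029-11-25 through 2029-11-25.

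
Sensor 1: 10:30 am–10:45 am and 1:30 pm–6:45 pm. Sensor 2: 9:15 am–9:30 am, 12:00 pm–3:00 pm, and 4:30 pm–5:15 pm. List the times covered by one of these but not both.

A but not B: 10:30 am-10:45 am, 3:00 pm-4:30 pm, 5:15 pm-6:45 pm.
B but not A: 9:15 am-9:30 am, 12:00 pm-1:30 pm.
Combining gives A △ B.

9:15 am-9:30 am, 10:30 am-10:45 am, 12:00 pm-1:30 pm, 3:00 pm-4:30 pm, 5:15 pm-6:45 pm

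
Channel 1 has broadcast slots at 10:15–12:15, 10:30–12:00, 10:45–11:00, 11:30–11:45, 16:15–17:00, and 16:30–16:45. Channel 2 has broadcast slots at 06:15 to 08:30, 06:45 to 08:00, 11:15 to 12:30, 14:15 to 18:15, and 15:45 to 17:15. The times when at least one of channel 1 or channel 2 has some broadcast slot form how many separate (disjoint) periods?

3

Merge the first list: 10:15-12:15, 16:15-17:00.
Merge the second list: 06:15-08:30, 11:15-12:30, 14:15-18:15.
A ∪ B = 06:15-08:30, 10:15-12:30, 14:15-18:15.
That is 3 disjoint pieces.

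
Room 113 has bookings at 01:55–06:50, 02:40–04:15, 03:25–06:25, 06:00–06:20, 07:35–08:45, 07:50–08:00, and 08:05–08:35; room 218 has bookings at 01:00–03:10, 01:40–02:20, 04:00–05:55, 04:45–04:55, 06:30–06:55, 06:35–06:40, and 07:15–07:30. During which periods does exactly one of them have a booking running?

01:00–01:55, 03:10–04:00, 05:55–06:30, 06:50–06:55, 07:15–07:30, 07:35–08:45

First set merges to 01:55–06:50, 07:35–08:45.
Second set merges to 01:00–03:10, 04:00–05:55, 06:30–06:55, 07:15–07:30.
A but not B: 03:10–04:00, 05:55–06:30, 07:35–08:45.
B but not A: 01:00–01:55, 06:50–06:55, 07:15–07:30.
Combining gives A △ B.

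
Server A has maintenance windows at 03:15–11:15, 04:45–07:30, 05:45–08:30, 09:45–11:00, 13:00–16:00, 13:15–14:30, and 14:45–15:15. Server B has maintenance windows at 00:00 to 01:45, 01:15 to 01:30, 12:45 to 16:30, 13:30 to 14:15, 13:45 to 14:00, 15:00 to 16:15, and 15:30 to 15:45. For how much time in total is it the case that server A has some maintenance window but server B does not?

First set merges to 03:15–11:15, 13:00–16:00.
Second set merges to 00:00–01:45, 12:45–16:30.
A \ B = 03:15–11:15.
Total: 8 h.

8 h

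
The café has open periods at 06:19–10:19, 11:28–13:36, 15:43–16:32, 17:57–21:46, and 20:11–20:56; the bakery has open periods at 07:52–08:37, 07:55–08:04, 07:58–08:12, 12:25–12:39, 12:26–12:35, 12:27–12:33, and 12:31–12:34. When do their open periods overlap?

07:52–08:37, 12:25–12:39

Merge the first list: 06:19–10:19, 11:28–13:36, 15:43–16:32, 17:57–21:46.
Merge the second list: 07:52–08:37, 12:25–12:39.
06:19–10:19 ∩ B → 07:52–08:37.
11:28–13:36 ∩ B → 12:25–12:39.
15:43–16:32 meets no B interval.
17:57–21:46 meets no B interval.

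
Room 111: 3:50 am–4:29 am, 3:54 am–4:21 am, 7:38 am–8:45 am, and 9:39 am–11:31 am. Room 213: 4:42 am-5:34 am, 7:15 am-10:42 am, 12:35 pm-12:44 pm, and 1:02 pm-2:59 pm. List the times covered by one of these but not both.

3:50 am–4:29 am, 4:42 am–5:34 am, 7:15 am–7:38 am, 8:45 am–9:39 am, 10:42 am–11:31 am, 12:35 pm–12:44 pm, 1:02 pm–2:59 pm

First set merges to 3:50 am–4:29 am, 7:38 am–8:45 am, 9:39 am–11:31 am.
A \ B = 3:50 am–4:29 am, 10:42 am–11:31 am.
B \ A = 4:42 am–5:34 am, 7:15 am–7:38 am, 8:45 am–9:39 am, 12:35 pm–12:44 pm, 1:02 pm–2:59 pm.
Union of the two gives the symmetric difference.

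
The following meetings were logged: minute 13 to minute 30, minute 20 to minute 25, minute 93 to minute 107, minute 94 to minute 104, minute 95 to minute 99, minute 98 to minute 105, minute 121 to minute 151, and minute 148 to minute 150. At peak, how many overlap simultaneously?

Walk the sorted start/end points keeping a running depth.
The depth first hits 4 at minute 98.

4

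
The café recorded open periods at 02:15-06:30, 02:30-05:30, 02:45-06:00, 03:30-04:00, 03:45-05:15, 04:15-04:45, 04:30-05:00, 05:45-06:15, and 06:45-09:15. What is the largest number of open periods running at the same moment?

6

Walk the sorted start/end points keeping a running depth.
The depth first hits 6 at 04:30.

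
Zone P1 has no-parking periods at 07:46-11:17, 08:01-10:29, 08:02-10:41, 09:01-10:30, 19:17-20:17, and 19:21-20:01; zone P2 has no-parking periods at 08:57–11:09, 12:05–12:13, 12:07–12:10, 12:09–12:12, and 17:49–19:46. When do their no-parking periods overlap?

Merge the first list: 07:46–11:17, 19:17–20:17.
Merge the second list: 08:57–11:09, 12:05–12:13, 17:49–19:46.
07:46–11:17 meets the second set on 08:57–11:09.
19:17–20:17 meets the second set on 19:17–19:46.

08:57–11:09, 19:17–19:46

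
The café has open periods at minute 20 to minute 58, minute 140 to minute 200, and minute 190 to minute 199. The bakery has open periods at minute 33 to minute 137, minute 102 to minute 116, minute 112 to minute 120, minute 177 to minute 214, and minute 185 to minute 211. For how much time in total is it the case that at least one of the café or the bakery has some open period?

First set merges to minute 20 to minute 58, minute 140 to minute 200.
Second set merges to minute 33 to minute 137, minute 177 to minute 214.
A ∪ B = minute 20 to minute 137, minute 140 to minute 214.
Total: 117 minutes + 74 minutes = 191 minutes.

191 minutes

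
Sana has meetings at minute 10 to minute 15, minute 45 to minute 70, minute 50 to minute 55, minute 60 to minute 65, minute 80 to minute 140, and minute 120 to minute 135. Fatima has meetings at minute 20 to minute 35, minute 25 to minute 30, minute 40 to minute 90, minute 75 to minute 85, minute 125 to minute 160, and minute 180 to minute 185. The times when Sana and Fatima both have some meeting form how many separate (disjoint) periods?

First set merges to minute 10 to minute 15, minute 45 to minute 70, minute 80 to minute 140.
Second set merges to minute 20 to minute 35, minute 40 to minute 90, minute 125 to minute 160, minute 180 to minute 185.
A ∩ B = minute 45 to minute 70, minute 80 to minute 90, minute 125 to minute 140.
That is 3 disjoint pieces.

3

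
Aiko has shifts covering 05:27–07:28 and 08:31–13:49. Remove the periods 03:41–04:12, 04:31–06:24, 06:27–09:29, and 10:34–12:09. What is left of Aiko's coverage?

06:24-06:27, 09:29-10:34, 12:09-13:49

05:27-07:28 with B removed leaves 06:24-06:27.
08:31-13:49 with B removed leaves 09:29-10:34, 12:09-13:49.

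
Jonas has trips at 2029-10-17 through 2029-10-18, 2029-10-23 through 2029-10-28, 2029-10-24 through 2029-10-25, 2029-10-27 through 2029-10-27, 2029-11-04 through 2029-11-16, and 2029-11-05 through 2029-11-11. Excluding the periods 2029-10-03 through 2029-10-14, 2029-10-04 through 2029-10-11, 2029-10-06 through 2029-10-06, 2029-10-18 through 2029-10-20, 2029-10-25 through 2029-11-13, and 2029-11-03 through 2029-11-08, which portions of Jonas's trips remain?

A, merged: 2029-10-17 through 2029-10-18, 2029-10-23 through 2029-10-28, 2029-11-04 through 2029-11-16.
B, merged: 2029-10-03 through 2029-10-14, 2029-10-18 through 2029-10-20, 2029-10-25 through 2029-11-13.
2029-10-17 through 2029-10-18 with B removed leaves 2029-10-17 through 2029-10-17.
2029-10-23 through 2029-10-28 with B removed leaves 2029-10-23 through 2029-10-24.
2029-11-04 through 2029-11-16 with B removed leaves 2029-11-14 through 2029-11-16.

2029-10-17 through 2029-10-17, 2029-10-23 through 2029-10-24, 2029-11-14 through 2029-11-16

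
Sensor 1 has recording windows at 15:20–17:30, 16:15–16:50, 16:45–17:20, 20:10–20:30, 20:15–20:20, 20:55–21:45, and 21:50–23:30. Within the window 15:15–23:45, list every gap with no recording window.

15:15–15:20, 17:30–20:10, 20:30–20:55, 21:45–21:50, 23:30–23:45

Covered (merged): 15:20–17:30, 20:10–20:30, 20:55–21:45, 21:50–23:30.
Complement within 15:15–23:45: 15:15–15:20, 17:30–20:10, 20:30–20:55, 21:45–21:50, 23:30–23:45.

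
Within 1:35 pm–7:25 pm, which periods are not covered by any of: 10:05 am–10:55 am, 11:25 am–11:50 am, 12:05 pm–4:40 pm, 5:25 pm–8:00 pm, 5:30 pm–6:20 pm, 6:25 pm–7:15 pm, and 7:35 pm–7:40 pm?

4:40 pm–5:25 pm

Covered (merged): 10:05 am–10:55 am, 11:25 am–11:50 am, 12:05 pm–4:40 pm, 5:25 pm–8:00 pm.
Uncovered inside 1:35 pm–7:25 pm: 4:40 pm–5:25 pm.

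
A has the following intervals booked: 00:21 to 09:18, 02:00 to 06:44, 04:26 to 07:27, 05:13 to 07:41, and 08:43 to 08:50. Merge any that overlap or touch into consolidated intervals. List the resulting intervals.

02:00–06:44 overlaps/touches 00:21–09:18 → extend to 00:21–09:18.
04:26–07:27 overlaps/touches 00:21–09:18 → extend to 00:21–09:18.
05:13–07:41 overlaps/touches 00:21–09:18 → extend to 00:21–09:18.
08:43–08:50 overlaps/touches 00:21–09:18 → extend to 00:21–09:18.

00:21–09:18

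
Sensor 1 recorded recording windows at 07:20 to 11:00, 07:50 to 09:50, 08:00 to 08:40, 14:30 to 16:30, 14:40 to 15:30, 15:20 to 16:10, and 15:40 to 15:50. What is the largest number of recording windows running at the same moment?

3

Walk the sorted start/end points keeping a running depth.
The depth first hits 3 at 08:00.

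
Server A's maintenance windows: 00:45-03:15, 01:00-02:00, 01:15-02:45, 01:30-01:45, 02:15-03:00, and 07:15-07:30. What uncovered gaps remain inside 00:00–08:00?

The merged coverage is 00:45–03:15, 07:15–07:30.
Uncovered inside 00:00–08:00: 00:00–00:45, 03:15–07:15, 07:30–08:00.

00:00–00:45, 03:15–07:15, 07:30–08:00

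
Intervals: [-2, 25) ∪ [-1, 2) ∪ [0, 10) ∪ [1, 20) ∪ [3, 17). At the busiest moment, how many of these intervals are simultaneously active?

4

Walk the sorted start/end points keeping a running depth.
The depth first hits 4 at 1.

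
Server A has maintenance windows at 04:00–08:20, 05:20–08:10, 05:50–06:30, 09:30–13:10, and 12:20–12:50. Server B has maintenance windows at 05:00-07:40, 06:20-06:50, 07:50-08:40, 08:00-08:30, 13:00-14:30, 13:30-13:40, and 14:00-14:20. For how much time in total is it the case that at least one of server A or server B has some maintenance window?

Merge the first list: 04:00–08:20, 09:30–13:10.
Merge the second list: 05:00–07:40, 07:50–08:40, 13:00–14:30.
A ∪ B = 04:00–08:40, 09:30–14:30.
Total: 4 h 40 min + 5 h = 9 h 40 min.

9 h 40 min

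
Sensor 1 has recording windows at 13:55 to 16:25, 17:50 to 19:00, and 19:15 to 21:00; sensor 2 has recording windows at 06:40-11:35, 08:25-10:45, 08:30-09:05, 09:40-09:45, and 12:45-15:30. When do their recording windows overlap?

13:55-15:30

B, merged: 06:40-11:35, 12:45-15:30.
13:55-16:25 meets the second set on 13:55-15:30.
17:50-19:00: no overlap with the second set.
19:15-21:00: no overlap with the second set.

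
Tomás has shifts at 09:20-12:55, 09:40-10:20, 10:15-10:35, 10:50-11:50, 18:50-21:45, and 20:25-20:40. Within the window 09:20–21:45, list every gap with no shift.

12:55–18:50

After merging, the occupied span is 09:20–12:55, 18:50–21:45.
Complement within 09:20–21:45: 12:55–18:50.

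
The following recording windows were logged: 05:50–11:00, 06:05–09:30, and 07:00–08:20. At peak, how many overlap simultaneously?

At 07:00, 3 of the intervals are simultaneously active.
No point has more.

3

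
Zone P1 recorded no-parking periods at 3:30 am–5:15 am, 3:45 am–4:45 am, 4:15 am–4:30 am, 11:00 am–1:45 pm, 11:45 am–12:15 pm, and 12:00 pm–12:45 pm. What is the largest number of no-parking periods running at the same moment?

3

At 4:15 am, 3 of the intervals are simultaneously active.
No point has more.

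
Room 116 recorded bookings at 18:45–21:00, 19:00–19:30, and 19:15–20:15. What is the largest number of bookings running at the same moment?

3

Sweep endpoints in order; track running count of active intervals.
Peak of 3 reached at 19:15.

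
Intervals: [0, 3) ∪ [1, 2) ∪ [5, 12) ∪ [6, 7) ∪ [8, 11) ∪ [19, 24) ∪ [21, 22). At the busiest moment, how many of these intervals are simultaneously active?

2

Sweep endpoints in order; track running count of active intervals.
Peak of 2 reached at 1.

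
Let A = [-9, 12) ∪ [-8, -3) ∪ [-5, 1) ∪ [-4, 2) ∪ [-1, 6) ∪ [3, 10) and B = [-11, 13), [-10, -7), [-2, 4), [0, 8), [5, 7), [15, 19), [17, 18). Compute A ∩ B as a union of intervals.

[-9, 12)

A, merged: [-9, 12).
B, merged: [-11, 13), [15, 19).
[-9, 12) overlaps B on [-9, 12).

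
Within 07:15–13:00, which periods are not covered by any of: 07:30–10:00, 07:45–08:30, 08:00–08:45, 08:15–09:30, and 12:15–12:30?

07:15–07:30, 10:00–12:15, 12:30–13:00

Covered (merged): 07:30–10:00, 12:15–12:30.
Uncovered inside 07:15–13:00: 07:15–07:30, 10:00–12:15, 12:30–13:00.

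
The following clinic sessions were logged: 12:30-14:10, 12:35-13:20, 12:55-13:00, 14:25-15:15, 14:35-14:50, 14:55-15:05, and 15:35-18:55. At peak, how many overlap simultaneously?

3

Walk the sorted start/end points keeping a running depth.
The depth first hits 3 at 12:55.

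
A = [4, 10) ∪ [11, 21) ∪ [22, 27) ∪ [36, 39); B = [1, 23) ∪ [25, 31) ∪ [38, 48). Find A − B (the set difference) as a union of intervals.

[4, 10): entirely removed.
[11, 21): entirely removed.
[22, 27) \ B = [23, 25).
[36, 39) \ B = [36, 38).

[23, 25) ∪ [36, 38)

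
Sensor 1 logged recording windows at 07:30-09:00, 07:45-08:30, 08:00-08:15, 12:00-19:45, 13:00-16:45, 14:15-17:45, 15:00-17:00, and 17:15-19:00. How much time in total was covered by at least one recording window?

9 h 15 min

Merged: 07:30-09:00, 12:00-19:45.
Lengths: 1 h 30 min + 7 h 45 min = 9 h 15 min.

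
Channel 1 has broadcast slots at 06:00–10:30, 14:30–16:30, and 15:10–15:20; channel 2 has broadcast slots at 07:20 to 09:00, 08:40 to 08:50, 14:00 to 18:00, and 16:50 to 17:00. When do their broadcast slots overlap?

First set merges to 06:00-10:30, 14:30-16:30.
Second set merges to 07:20-09:00, 14:00-18:00.
06:00-10:30 ∩ B → 07:20-09:00.
14:30-16:30 ∩ B → 14:30-16:30.

07:20-09:00, 14:30-16:30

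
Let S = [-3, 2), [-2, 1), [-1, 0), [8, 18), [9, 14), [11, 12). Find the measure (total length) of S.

15

Merged: [-3, 2), [8, 18).
Lengths: 5 + 10 = 15.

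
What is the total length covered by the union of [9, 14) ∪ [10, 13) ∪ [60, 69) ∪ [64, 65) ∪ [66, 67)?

Merged: [9, 14), [60, 69).
Lengths: 5 + 9 = 14.

14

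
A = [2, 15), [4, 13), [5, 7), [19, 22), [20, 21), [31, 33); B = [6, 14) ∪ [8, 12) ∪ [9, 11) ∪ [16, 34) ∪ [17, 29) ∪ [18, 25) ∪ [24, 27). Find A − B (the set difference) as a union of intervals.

First set merges to [2, 15), [19, 22), [31, 33).
Second set merges to [6, 14), [16, 34).
[2, 15) minus B → [2, 6), [14, 15).
[19, 22): fully covered by B → removed.
[31, 33): fully covered by B → removed.

[2, 6) ∪ [14, 15)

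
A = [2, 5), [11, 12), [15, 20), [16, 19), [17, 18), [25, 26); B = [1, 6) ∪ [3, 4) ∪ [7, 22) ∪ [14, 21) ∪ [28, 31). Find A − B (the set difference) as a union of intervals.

[25, 26)

Merge the first list: [2, 5), [11, 12), [15, 20), [25, 26).
Merge the second list: [1, 6), [7, 22), [28, 31).
[2, 5): entirely removed.
[11, 12): entirely removed.
[15, 20): entirely removed.
[25, 26): nothing removed.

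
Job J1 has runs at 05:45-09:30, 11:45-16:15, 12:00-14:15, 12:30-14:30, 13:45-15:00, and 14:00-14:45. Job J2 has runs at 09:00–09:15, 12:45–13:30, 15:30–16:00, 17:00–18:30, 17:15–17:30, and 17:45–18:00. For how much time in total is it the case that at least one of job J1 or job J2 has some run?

9 h 45 min

A, merged: 05:45–09:30, 11:45–16:15.
B, merged: 09:00–09:15, 12:45–13:30, 15:30–16:00, 17:00–18:30.
A ∪ B = 05:45–09:30, 11:45–16:15, 17:00–18:30.
Total: 3 h 45 min + 4 h 30 min + 1 h 30 min = 9 h 45 min.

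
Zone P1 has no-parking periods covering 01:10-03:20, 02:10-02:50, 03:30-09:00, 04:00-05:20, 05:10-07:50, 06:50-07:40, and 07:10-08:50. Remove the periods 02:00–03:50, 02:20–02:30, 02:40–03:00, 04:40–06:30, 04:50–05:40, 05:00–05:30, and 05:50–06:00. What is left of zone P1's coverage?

01:10-02:00, 03:50-04:40, 06:30-09:00

Merge the first list: 01:10-03:20, 03:30-09:00.
Merge the second list: 02:00-03:50, 04:40-06:30.
01:10-03:20 with B removed leaves 01:10-02:00.
03:30-09:00 with B removed leaves 03:50-04:40, 06:30-09:00.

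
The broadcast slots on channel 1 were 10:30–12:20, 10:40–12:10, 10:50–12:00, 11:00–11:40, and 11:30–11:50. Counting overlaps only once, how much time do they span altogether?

Merged: 10:30-12:20.
Length: 1 h 50 min.

1 h 50 min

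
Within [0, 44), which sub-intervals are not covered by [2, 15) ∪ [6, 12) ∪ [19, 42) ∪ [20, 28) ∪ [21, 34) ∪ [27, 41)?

The merged coverage is [2, 15), [19, 42).
Uncovered inside [0, 44): [0, 2), [15, 19), [42, 44).

[0, 2) ∪ [15, 19) ∪ [42, 44)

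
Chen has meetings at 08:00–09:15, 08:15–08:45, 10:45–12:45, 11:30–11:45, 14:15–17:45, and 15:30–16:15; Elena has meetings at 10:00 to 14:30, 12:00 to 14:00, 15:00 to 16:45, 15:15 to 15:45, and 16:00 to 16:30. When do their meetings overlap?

10:45–12:45, 14:15–14:30, 15:00–16:45

First set merges to 08:00–09:15, 10:45–12:45, 14:15–17:45.
Second set merges to 10:00–14:30, 15:00–16:45.
08:00–09:15: no overlap with the second set.
10:45–12:45 meets the second set on 10:45–12:45.
14:15–17:45 meets the second set on 14:15–14:30, 15:00–16:45.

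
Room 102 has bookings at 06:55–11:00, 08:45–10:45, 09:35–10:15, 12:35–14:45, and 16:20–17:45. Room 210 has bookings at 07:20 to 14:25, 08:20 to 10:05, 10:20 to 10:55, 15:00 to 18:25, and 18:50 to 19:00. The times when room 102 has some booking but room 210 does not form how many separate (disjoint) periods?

2

A, merged: 06:55–11:00, 12:35–14:45, 16:20–17:45.
B, merged: 07:20–14:25, 15:00–18:25, 18:50–19:00.
A \ B = 06:55–07:20, 14:25–14:45.
That is 2 disjoint pieces.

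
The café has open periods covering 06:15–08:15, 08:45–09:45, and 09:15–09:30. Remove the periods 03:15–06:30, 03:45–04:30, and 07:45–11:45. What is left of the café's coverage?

First set merges to 06:15–08:15, 08:45–09:45.
Second set merges to 03:15–06:30, 07:45–11:45.
06:15–08:15 with B removed leaves 06:30–07:45.
08:45–09:45 lies entirely inside B → drops out.

06:30–07:45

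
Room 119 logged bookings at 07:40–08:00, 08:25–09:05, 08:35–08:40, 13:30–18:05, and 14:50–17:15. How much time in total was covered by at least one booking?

5 h 35 min

Merged: 07:40–08:00, 08:25–09:05, 13:30–18:05.
Lengths: 20 min + 40 min + 4 h 35 min = 5 h 35 min.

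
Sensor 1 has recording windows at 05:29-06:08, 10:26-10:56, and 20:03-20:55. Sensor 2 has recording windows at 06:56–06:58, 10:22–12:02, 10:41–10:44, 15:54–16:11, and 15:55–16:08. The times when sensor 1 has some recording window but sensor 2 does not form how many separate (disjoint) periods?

2

B, merged: 06:56-06:58, 10:22-12:02, 15:54-16:11.
A \ B = 05:29-06:08, 20:03-20:55.
That is 2 disjoint pieces.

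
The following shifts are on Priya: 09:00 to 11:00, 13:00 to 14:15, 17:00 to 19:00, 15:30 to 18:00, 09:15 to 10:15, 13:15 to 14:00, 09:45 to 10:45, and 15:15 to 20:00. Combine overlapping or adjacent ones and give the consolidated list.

Sort by start: 09:00-11:00, 09:15-10:15, 09:45-10:45, 13:00-14:15, 13:15-14:00, 15:15-20:00, 15:30-18:00, 17:00-19:00.
09:15-10:15 overlaps/touches 09:00-11:00 → extend to 09:00-11:00.
09:45-10:45 overlaps/touches 09:00-11:00 → extend to 09:00-11:00.
13:00-14:15 is disjoint → start new block.
13:15-14:00 overlaps/touches 13:00-14:15 → extend to 13:00-14:15.
15:15-20:00 is disjoint → start new block.
15:30-18:00 overlaps/touches 15:15-20:00 → extend to 15:15-20:00.
17:00-19:00 overlaps/touches 15:15-20:00 → extend to 15:15-20:00.

09:00-11:00, 13:00-14:15, 15:15-20:00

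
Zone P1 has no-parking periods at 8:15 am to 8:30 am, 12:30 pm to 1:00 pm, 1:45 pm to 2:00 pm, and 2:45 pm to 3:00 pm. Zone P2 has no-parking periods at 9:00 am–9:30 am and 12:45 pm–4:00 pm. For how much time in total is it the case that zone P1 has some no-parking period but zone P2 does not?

A \ B = 8:15 am-8:30 am, 12:30 pm-12:45 pm.
Total: 15 min + 15 min = 30 min.

30 min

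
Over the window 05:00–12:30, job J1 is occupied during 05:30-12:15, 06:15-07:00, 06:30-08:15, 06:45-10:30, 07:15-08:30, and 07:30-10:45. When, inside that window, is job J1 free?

05:00-05:30, 12:15-12:30

The merged coverage is 05:30-12:15.
Complement within 05:00-12:30: 05:00-05:30, 12:15-12:30.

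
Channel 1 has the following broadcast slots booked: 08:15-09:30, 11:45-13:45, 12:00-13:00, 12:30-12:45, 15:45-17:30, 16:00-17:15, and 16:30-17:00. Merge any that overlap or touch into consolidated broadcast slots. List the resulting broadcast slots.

11:45-13:45 is disjoint → start new block.
12:00-13:00 overlaps/touches 11:45-13:45 → extend to 11:45-13:45.
12:30-12:45 overlaps/touches 11:45-13:45 → extend to 11:45-13:45.
15:45-17:30 is disjoint → start new block.
16:00-17:15 overlaps/touches 15:45-17:30 → extend to 15:45-17:30.
16:30-17:00 overlaps/touches 15:45-17:30 → extend to 15:45-17:30.

08:15-09:30, 11:45-13:45, 15:45-17:30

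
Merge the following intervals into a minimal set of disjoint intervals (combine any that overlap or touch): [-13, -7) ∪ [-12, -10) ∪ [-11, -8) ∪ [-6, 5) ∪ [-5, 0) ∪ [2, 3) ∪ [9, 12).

[-13, -7) ∪ [-6, 5) ∪ [9, 12)

[-12, -10) overlaps/touches [-13, -7) → extend to [-13, -7).
[-11, -8) overlaps/touches [-13, -7) → extend to [-13, -7).
[-6, 5) is disjoint → start new block.
[-5, 0) overlaps/touches [-6, 5) → extend to [-6, 5).
[2, 3) overlaps/touches [-6, 5) → extend to [-6, 5).
[9, 12) is disjoint → start new block.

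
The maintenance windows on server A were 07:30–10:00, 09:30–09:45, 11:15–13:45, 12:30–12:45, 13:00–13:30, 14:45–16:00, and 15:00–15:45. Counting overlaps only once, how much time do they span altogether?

Merged: 07:30–10:00, 11:15–13:45, 14:45–16:00.
Lengths: 2 h 30 min + 2 h 30 min + 1 h 15 min = 6 h 15 min.

6 h 15 min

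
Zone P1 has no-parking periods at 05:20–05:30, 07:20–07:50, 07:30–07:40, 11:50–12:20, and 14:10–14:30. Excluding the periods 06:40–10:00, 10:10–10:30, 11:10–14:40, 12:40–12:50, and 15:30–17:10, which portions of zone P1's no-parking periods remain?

A, merged: 05:20-05:30, 07:20-07:50, 11:50-12:20, 14:10-14:30.
B, merged: 06:40-10:00, 10:10-10:30, 11:10-14:40, 15:30-17:10.
05:20-05:30: no B overlap → unchanged.
07:20-07:50: fully covered by B → removed.
11:50-12:20: fully covered by B → removed.
14:10-14:30: fully covered by B → removed.

05:20-05:30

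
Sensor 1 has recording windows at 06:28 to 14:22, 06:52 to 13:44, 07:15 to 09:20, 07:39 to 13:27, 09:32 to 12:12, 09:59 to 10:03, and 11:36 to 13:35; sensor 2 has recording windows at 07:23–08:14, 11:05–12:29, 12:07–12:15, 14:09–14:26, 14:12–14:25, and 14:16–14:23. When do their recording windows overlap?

07:23–08:14, 11:05–12:29, 14:09–14:22

Merge the first list: 06:28–14:22.
Merge the second list: 07:23–08:14, 11:05–12:29, 14:09–14:26.
06:28–14:22 meets the second set on 07:23–08:14, 11:05–12:29, 14:09–14:22.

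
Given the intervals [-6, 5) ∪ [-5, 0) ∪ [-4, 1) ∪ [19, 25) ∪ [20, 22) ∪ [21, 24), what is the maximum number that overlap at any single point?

Sweep endpoints in order; track running count of active intervals.
Peak of 3 reached at -4.

3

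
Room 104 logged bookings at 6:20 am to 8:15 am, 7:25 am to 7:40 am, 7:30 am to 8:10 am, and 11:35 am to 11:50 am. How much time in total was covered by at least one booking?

2 h 10 min

Merged: 6:20 am–8:15 am, 11:35 am–11:50 am.
Lengths: 1 h 55 min + 15 min = 2 h 10 min.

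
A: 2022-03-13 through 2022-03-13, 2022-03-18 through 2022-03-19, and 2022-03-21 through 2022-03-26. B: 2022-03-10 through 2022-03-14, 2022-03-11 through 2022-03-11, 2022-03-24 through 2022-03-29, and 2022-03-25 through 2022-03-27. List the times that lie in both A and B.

2022-03-13 through 2022-03-13, 2022-03-24 through 2022-03-26

B, merged: 2022-03-10 through 2022-03-14, 2022-03-24 through 2022-03-29.
2022-03-13 through 2022-03-13 ∩ B → 2022-03-13 through 2022-03-13.
2022-03-18 through 2022-03-19 meets no B interval.
2022-03-21 through 2022-03-26 ∩ B → 2022-03-24 through 2022-03-26.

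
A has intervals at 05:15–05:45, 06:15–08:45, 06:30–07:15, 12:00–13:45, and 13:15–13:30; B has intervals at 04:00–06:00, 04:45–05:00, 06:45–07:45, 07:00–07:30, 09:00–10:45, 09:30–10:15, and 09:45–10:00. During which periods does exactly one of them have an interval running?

04:00–05:15, 05:45–06:00, 06:15–06:45, 07:45–08:45, 09:00–10:45, 12:00–13:45

A, merged: 05:15–05:45, 06:15–08:45, 12:00–13:45.
B, merged: 04:00–06:00, 06:45–07:45, 09:00–10:45.
A \ B = 06:15–06:45, 07:45–08:45, 12:00–13:45.
B \ A = 04:00–05:15, 05:45–06:00, 09:00–10:45.
Union of the two gives the symmetric difference.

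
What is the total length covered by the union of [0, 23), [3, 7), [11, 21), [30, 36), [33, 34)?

Merged: [0, 23), [30, 36).
Lengths: 23 + 6 = 29.

29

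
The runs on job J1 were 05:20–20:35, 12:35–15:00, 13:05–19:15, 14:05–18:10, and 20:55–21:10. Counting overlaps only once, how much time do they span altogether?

15 h 30 min

Merged: 05:20–20:35, 20:55–21:10.
Lengths: 15 h 15 min + 15 min = 15 h 30 min.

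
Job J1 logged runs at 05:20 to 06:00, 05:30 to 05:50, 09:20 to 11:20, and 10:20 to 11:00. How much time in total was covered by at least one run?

2 h 40 min

Merged: 05:20-06:00, 09:20-11:20.
Lengths: 40 min + 2 h = 2 h 40 min.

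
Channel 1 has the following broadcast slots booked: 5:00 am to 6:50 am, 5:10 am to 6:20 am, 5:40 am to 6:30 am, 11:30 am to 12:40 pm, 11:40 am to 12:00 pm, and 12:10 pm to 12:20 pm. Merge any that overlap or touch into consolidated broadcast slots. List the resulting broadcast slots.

5:00 am–6:50 am, 11:30 am–12:40 pm

5:10 am–6:20 am overlaps/touches 5:00 am–6:50 am → extend to 5:00 am–6:50 am.
5:40 am–6:30 am overlaps/touches 5:00 am–6:50 am → extend to 5:00 am–6:50 am.
11:30 am–12:40 pm is disjoint → start new block.
11:40 am–12:00 pm overlaps/touches 11:30 am–12:40 pm → extend to 11:30 am–12:40 pm.
12:10 pm–12:20 pm overlaps/touches 11:30 am–12:40 pm → extend to 11:30 am–12:40 pm.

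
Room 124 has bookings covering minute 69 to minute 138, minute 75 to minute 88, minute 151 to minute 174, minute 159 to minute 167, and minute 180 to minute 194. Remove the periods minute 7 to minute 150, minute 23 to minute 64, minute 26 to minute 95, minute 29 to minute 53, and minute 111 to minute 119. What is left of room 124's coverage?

Merge the first list: minute 69 to minute 138, minute 151 to minute 174, minute 180 to minute 194.
Merge the second list: minute 7 to minute 150.
minute 69 to minute 138: entirely removed.
minute 151 to minute 174: nothing removed.
minute 180 to minute 194: nothing removed.

minute 151 to minute 174, minute 180 to minute 194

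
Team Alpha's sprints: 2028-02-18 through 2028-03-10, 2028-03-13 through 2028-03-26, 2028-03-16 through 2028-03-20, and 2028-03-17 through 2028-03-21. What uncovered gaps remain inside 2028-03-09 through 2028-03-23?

2028-03-11 through 2028-03-12

After merging, the occupied span is 2028-02-18 through 2028-03-10, 2028-03-13 through 2028-03-26.
Complement within 2028-03-09 through 2028-03-23: 2028-03-11 through 2028-03-12.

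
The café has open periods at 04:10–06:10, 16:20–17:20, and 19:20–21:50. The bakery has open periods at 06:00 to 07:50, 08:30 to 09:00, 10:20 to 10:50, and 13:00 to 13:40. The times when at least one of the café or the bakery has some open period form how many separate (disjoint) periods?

A ∪ B = 04:10–07:50, 08:30–09:00, 10:20–10:50, 13:00–13:40, 16:20–17:20, 19:20–21:50.
That is 6 disjoint pieces.

6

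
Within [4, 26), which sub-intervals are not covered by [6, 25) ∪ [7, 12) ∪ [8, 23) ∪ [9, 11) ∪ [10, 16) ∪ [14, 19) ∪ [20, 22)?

[4, 6) ∪ [25, 26)

The merged coverage is [6, 25).
Complement within [4, 26): [4, 6), [25, 26).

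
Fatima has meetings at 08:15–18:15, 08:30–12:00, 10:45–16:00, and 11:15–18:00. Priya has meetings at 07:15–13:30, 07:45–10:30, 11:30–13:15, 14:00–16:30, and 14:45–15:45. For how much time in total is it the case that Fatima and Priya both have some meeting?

Merge the first list: 08:15–18:15.
Merge the second list: 07:15–13:30, 14:00–16:30.
A ∩ B = 08:15–13:30, 14:00–16:30.
Total: 5 h 15 min + 2 h 30 min = 7 h 45 min.

7 h 45 min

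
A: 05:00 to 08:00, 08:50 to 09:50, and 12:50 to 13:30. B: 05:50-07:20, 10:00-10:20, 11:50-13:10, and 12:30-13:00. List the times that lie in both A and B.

Merge the second list: 05:50–07:20, 10:00–10:20, 11:50–13:10.
05:00–08:00 ∩ B → 05:50–07:20.
08:50–09:50 meets no B interval.
12:50–13:30 ∩ B → 12:50–13:10.

05:50–07:20, 12:50–13:10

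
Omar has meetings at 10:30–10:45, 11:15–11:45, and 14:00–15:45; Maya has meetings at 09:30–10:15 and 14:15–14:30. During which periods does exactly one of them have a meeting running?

09:30–10:15, 10:30–10:45, 11:15–11:45, 14:00–14:15, 14:30–15:45

A but not B: 10:30–10:45, 11:15–11:45, 14:00–14:15, 14:30–15:45.
B but not A: 09:30–10:15.
Combining gives A △ B.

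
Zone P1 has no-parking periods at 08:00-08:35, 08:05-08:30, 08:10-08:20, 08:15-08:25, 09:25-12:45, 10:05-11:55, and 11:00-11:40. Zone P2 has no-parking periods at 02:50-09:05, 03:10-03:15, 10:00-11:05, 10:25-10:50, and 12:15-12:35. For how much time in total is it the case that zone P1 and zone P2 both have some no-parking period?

2 h

First set merges to 08:00–08:35, 09:25–12:45.
Second set merges to 02:50–09:05, 10:00–11:05, 12:15–12:35.
A ∩ B = 08:00–08:35, 10:00–11:05, 12:15–12:35.
Total: 35 min + 1 h 5 min + 20 min = 2 h.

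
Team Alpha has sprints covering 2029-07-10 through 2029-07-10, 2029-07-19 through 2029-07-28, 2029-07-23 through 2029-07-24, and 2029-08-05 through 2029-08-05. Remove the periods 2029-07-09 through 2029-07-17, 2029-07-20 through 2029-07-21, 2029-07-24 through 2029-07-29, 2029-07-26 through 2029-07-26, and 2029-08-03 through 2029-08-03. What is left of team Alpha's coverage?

A, merged: 2029-07-10 through 2029-07-10, 2029-07-19 through 2029-07-28, 2029-08-05 through 2029-08-05.
B, merged: 2029-07-09 through 2029-07-17, 2029-07-20 through 2029-07-21, 2029-07-24 through 2029-07-29, 2029-08-03 through 2029-08-03.
2029-07-10 through 2029-07-10: entirely removed.
2029-07-19 through 2029-07-28 \ B = 2029-07-19 through 2029-07-19, 2029-07-22 through 2029-07-23.
2029-08-05 through 2029-08-05: nothing removed.

2029-07-19 through 2029-07-19, 2029-07-22 through 2029-07-23, 2029-08-05 through 2029-08-05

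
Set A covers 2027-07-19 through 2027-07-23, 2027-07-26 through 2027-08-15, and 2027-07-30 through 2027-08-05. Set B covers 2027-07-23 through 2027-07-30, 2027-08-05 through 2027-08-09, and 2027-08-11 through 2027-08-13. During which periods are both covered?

2027-07-23 through 2027-07-23, 2027-07-26 through 2027-07-30, 2027-08-05 through 2027-08-09, 2027-08-11 through 2027-08-13

First set merges to 2027-07-19 through 2027-07-23, 2027-07-26 through 2027-08-15.
2027-07-19 through 2027-07-23 ∩ B → 2027-07-23 through 2027-07-23.
2027-07-26 through 2027-08-15 ∩ B → 2027-07-26 through 2027-07-30, 2027-08-05 through 2027-08-09, 2027-08-11 through 2027-08-13.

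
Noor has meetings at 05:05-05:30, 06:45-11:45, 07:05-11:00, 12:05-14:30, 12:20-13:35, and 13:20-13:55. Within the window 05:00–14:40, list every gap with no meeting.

05:00–05:05, 05:30–06:45, 11:45–12:05, 14:30–14:40

After merging, the occupied span is 05:05–05:30, 06:45–11:45, 12:05–14:30.
Uncovered inside 05:00–14:40: 05:00–05:05, 05:30–06:45, 11:45–12:05, 14:30–14:40.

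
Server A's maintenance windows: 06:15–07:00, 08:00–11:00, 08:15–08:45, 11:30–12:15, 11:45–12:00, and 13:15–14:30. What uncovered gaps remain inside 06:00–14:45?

Covered (merged): 06:15–07:00, 08:00–11:00, 11:30–12:15, 13:15–14:30.
Complement within 06:00–14:45: 06:00–06:15, 07:00–08:00, 11:00–11:30, 12:15–13:15, 14:30–14:45.

06:00–06:15, 07:00–08:00, 11:00–11:30, 12:15–13:15, 14:30–14:45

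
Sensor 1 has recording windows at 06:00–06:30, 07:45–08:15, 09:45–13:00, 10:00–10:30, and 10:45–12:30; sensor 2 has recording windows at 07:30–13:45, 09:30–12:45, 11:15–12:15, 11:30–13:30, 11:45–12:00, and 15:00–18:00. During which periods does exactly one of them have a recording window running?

A, merged: 06:00-06:30, 07:45-08:15, 09:45-13:00.
B, merged: 07:30-13:45, 15:00-18:00.
Only in the first: 06:00-06:30.
Only in the second: 07:30-07:45, 08:15-09:45, 13:00-13:45, 15:00-18:00.
Together these are the periods covered by exactly one.

06:00-06:30, 07:30-07:45, 08:15-09:45, 13:00-13:45, 15:00-18:00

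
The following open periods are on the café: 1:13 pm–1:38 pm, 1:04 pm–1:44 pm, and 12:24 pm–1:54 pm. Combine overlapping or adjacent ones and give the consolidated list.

12:24 pm-1:54 pm

Sort by start: 12:24 pm-1:54 pm, 1:04 pm-1:44 pm, 1:13 pm-1:38 pm.
1:04 pm-1:44 pm overlaps/touches 12:24 pm-1:54 pm → extend to 12:24 pm-1:54 pm.
1:13 pm-1:38 pm overlaps/touches 12:24 pm-1:54 pm → extend to 12:24 pm-1:54 pm.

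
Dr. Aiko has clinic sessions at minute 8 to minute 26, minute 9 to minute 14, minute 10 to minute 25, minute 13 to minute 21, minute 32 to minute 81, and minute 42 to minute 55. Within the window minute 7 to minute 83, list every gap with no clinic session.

Covered (merged): minute 8 to minute 26, minute 32 to minute 81.
Complement within minute 7 to minute 83: minute 7 to minute 8, minute 26 to minute 32, minute 81 to minute 83.

minute 7 to minute 8, minute 26 to minute 32, minute 81 to minute 83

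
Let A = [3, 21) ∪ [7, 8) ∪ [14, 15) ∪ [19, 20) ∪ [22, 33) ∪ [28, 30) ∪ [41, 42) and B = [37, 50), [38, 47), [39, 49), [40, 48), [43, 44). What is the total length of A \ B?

29

First set merges to [3, 21), [22, 33), [41, 42).
Second set merges to [37, 50).
A \ B = [3, 21), [22, 33).
Total: 18 + 11 = 29.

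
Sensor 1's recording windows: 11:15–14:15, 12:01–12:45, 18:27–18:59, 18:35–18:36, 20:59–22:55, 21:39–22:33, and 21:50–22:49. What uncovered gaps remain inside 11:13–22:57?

After merging, the occupied span is 11:15-14:15, 18:27-18:59, 20:59-22:55.
Gaps within 11:13-22:57: 11:13-11:15, 14:15-18:27, 18:59-20:59, 22:55-22:57.

11:13-11:15, 14:15-18:27, 18:59-20:59, 22:55-22:57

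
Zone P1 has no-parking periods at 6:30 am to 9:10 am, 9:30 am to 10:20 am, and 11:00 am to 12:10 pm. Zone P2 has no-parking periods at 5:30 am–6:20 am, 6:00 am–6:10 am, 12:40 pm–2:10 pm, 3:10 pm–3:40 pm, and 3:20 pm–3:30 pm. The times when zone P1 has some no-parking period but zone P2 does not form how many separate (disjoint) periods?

Merge the second list: 5:30 am-6:20 am, 12:40 pm-2:10 pm, 3:10 pm-3:40 pm.
A \ B = 6:30 am-9:10 am, 9:30 am-10:20 am, 11:00 am-12:10 pm.
That is 3 disjoint pieces.

3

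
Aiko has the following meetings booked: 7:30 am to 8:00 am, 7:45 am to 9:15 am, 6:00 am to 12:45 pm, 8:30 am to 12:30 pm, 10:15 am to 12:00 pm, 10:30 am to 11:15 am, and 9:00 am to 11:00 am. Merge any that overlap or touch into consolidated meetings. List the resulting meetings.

6:00 am–12:45 pm

Sort by start: 6:00 am–12:45 pm, 7:30 am–8:00 am, 7:45 am–9:15 am, 8:30 am–12:30 pm, 9:00 am–11:00 am, 10:15 am–12:00 pm, 10:30 am–11:15 am.
7:30 am–8:00 am overlaps/touches 6:00 am–12:45 pm → extend to 6:00 am–12:45 pm.
7:45 am–9:15 am overlaps/touches 6:00 am–12:45 pm → extend to 6:00 am–12:45 pm.
8:30 am–12:30 pm overlaps/touches 6:00 am–12:45 pm → extend to 6:00 am–12:45 pm.
9:00 am–11:00 am overlaps/touches 6:00 am–12:45 pm → extend to 6:00 am–12:45 pm.
10:15 am–12:00 pm overlaps/touches 6:00 am–12:45 pm → extend to 6:00 am–12:45 pm.
10:30 am–11:15 am overlaps/touches 6:00 am–12:45 pm → extend to 6:00 am–12:45 pm.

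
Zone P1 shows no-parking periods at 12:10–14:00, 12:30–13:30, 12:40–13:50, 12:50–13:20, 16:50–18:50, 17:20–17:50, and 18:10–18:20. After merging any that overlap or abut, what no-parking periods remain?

12:10-14:00, 16:50-18:50

12:30-13:30 overlaps/touches 12:10-14:00 → extend to 12:10-14:00.
12:40-13:50 overlaps/touches 12:10-14:00 → extend to 12:10-14:00.
12:50-13:20 overlaps/touches 12:10-14:00 → extend to 12:10-14:00.
16:50-18:50 is disjoint → start new block.
17:20-17:50 overlaps/touches 16:50-18:50 → extend to 16:50-18:50.
18:10-18:20 overlaps/touches 16:50-18:50 → extend to 16:50-18:50.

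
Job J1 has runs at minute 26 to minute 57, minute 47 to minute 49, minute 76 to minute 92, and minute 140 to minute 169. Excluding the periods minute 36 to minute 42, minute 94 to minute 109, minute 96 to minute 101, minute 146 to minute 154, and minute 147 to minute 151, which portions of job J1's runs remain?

Merge the first list: minute 26 to minute 57, minute 76 to minute 92, minute 140 to minute 169.
Merge the second list: minute 36 to minute 42, minute 94 to minute 109, minute 146 to minute 154.
minute 26 to minute 57 minus B → minute 26 to minute 36, minute 42 to minute 57.
minute 76 to minute 92: no B overlap → unchanged.
minute 140 to minute 169 minus B → minute 140 to minute 146, minute 154 to minute 169.

minute 26 to minute 36, minute 42 to minute 57, minute 76 to minute 92, minute 140 to minute 146, minute 154 to minute 169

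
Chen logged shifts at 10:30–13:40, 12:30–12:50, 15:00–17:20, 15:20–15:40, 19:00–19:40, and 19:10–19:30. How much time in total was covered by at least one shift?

Merged: 10:30-13:40, 15:00-17:20, 19:00-19:40.
Lengths: 3 h 10 min + 2 h 20 min + 40 min = 6 h 10 min.

6 h 10 min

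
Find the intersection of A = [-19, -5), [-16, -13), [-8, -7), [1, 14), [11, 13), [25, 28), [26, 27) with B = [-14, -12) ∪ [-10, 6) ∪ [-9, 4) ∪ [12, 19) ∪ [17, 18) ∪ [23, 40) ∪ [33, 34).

[-14, -12) ∪ [-10, -5) ∪ [1, 6) ∪ [12, 14) ∪ [25, 28)

Merge the first list: [-19, -5), [1, 14), [25, 28).
Merge the second list: [-14, -12), [-10, 6), [12, 19), [23, 40).
[-19, -5) ∩ B → [-14, -12), [-10, -5).
[1, 14) ∩ B → [1, 6), [12, 14).
[25, 28) ∩ B → [25, 28).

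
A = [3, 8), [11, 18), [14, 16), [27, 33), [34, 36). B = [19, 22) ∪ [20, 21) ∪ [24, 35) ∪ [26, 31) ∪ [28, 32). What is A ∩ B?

Merge the first list: [3, 8), [11, 18), [27, 33), [34, 36).
Merge the second list: [19, 22), [24, 35).
[3, 8): no overlap with the second set.
[11, 18): no overlap with the second set.
[27, 33) meets the second set on [27, 33).
[34, 36) meets the second set on [34, 35).

[27, 33) ∪ [34, 35)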